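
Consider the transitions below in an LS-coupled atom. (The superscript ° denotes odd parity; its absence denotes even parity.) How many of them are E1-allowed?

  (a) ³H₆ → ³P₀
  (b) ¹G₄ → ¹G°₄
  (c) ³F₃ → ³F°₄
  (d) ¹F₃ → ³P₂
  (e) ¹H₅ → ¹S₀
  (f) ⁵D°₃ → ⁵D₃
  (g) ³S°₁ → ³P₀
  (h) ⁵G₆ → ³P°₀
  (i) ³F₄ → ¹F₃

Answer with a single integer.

(a) forbidden (parity, ΔL, ΔJ fail)
(b) allowed
(c) allowed
(d) forbidden (parity, ΔS, ΔL fail)
(e) forbidden (parity, ΔL, ΔJ fail)
(f) allowed
(g) allowed
(h) forbidden (ΔS, ΔL, ΔJ fail)
(i) forbidden (parity, ΔS fail)
Total allowed: 4 of 9.

4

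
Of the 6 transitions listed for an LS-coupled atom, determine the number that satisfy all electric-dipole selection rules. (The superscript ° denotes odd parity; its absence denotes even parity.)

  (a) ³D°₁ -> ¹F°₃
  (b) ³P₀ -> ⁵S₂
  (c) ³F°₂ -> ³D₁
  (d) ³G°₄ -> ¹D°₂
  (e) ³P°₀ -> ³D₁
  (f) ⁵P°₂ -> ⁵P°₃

(a) forbidden (parity, ΔS, ΔJ fail)
(b) forbidden (parity, ΔS, ΔJ fail)
(c) allowed
(d) forbidden (parity, ΔS, ΔL, ΔJ fail)
(e) allowed
(f) forbidden (parity fails)
Total allowed: 2 of 6.

2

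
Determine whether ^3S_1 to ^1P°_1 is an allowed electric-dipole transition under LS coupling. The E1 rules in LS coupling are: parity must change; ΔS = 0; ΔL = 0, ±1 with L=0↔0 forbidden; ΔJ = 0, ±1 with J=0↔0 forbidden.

forbidden

Parity must change: even → odd — ✓.
ΔS = 0: S: 1 → 0 — ✗.
ΔL = 0, ±1 (not L=0↔0): L: 0 → 1, ΔL = +1 — ✓.
ΔJ = 0, ±1 (not J=0↔0): J: 1 → 1, ΔJ = +0 — ✓.
Rule(s) violated: ΔS.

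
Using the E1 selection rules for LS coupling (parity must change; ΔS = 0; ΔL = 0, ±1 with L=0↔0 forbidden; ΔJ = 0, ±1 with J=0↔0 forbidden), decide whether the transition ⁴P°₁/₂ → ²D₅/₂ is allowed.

Reading off the term symbols: S 3/2→1/2, L 1→2, J 1/2→5/2, parity odd→even.
Parity must change: odd → even — ✓.
ΔS = 0: S: 3/2 → 1/2 — ✗.
ΔL = 0, ±1 (not L=0↔0): L: 1 → 2, ΔL = +1 — ✓.
ΔJ = 0, ±1 (not J=0↔0): J: 1/2 → 5/2, ΔJ = +2 — ✗.
Rule(s) violated: ΔS, ΔJ.

forbidden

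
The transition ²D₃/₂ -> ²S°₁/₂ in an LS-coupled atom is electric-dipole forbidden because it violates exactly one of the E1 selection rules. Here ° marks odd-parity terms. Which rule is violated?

the ΔL = 0, ±1 rule

Initial level: S=1/2, L=2, J=3/2, parity even. Final level: S=1/2, L=0, J=1/2, parity odd.
ΔL = 0, ±1 (not L=0↔0): L: 2 → 0, ΔL = -2 — fails.
ΔS = 0: S: 1/2 → 1/2 — ok.
Parity must change: even → odd — ok.
ΔJ = 0, ±1 (not J=0↔0): J: 3/2 → 1/2, ΔJ = -1 — ok.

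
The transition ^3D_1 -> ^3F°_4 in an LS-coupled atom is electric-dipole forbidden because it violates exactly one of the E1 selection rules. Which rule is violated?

ΔL = 0, ±1 (not L=0↔0): L: 2 → 3, ΔL = +1 — passes.
Parity must change: even → odd — passes.
ΔJ = 0, ±1 (not J=0↔0): J: 1 → 4, ΔJ = +3 — fails.
ΔS = 0: S: 1 → 1 — passes.

the ΔJ = 0, ±1 rule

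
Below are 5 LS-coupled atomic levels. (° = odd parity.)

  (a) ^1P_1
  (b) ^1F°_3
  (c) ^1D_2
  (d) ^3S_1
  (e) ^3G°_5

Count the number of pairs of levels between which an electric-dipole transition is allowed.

1

(a)–(b): forbidden (ΔL, ΔJ).
(a)–(c): forbidden (parity).
(a)–(d): forbidden (parity, ΔS).
(a)–(e): forbidden (ΔS, ΔL, ΔJ).
(b)–(c): allowed.
(b)–(d): forbidden (ΔS, ΔL, ΔJ).
(b)–(e): forbidden (parity, ΔS, ΔJ).
(c)–(d): forbidden (parity, ΔS, ΔL).
(c)–(e): forbidden (ΔS, ΔL, ΔJ).
(d)–(e): forbidden (ΔL, ΔJ).
Allowed pairs: 1 of 10.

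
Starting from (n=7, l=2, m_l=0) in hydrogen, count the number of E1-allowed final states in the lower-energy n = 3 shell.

E1 requires Δl = ±1, so l_f ∈ {1, 3}; with 0 ≤ l_f ≤ n_f−1 = 2, the allowed l_f values are {1}.
For l_f = 1: m_f ∈ {m_i−1, m_i, m_i+1} ∩ [−1, 1] = {-1, 0, 1} → 3 states.
Total: 3.

3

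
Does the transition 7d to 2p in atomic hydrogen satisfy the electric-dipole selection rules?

Δl = 1 − 2 = -1; the E1 rule Δl = ±1 is satisfied.
All E1 selection rules are satisfied.

allowed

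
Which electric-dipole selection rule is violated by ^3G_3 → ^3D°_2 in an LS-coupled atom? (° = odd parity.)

the ΔL = 0, ±1 rule

Initial level: S=1, L=4, J=3, parity even. Final level: S=1, L=2, J=2, parity odd.
Parity must change: even → odd — passes.
ΔS = 0: S: 1 → 1 — passes.
ΔL = 0, ±1 (not L=0↔0): L: 4 → 2, ΔL = -2 — fails.
ΔJ = 0, ±1 (not J=0↔0): J: 3 → 2, ΔJ = -1 — passes.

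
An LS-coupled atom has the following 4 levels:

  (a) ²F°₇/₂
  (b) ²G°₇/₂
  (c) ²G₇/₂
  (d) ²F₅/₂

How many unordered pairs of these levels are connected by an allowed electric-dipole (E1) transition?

(a)–(b): forbidden (parity).
(a)–(c): allowed.
(a)–(d): allowed.
(b)–(c): allowed.
(b)–(d): allowed.
(c)–(d): forbidden (parity).
Allowed pairs: 4 of 6.

4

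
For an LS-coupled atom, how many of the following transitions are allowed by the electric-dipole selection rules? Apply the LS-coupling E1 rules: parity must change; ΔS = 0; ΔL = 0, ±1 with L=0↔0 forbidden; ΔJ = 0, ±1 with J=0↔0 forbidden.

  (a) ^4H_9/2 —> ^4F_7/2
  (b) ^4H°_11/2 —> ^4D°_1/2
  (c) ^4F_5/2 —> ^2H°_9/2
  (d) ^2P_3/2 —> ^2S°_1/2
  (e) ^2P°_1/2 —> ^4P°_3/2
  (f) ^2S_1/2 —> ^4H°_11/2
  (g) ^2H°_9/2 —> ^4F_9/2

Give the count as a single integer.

1

(a) forbidden (parity, ΔL fail)
(b) forbidden (parity, ΔL, ΔJ fail)
(c) forbidden (ΔS, ΔL, ΔJ fail)
(d) allowed
(e) forbidden (parity, ΔS fail)
(f) forbidden (ΔS, ΔL, ΔJ fail)
(g) forbidden (ΔS, ΔL fail)
Total allowed: 1 of 7.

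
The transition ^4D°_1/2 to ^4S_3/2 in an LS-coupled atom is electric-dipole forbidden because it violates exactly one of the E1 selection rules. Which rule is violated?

the ΔL = 0, ±1 rule

Reading off the term symbols: S 3/2→3/2, L 2→0, J 1/2→3/2, parity odd→even.
ΔJ = 0, ±1 (not J=0↔0): J: 1/2 → 3/2, ΔJ = +1 — ok.
ΔL = 0, ±1 (not L=0↔0): L: 2 → 0, ΔL = -2 — fails.
ΔS = 0: S: 3/2 → 3/2 — ok.
Parity must change: odd → even — ok.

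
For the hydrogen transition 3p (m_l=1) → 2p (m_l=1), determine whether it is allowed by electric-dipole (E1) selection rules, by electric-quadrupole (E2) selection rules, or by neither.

E2

Δl = 1 − 1 = +0; l_i + l_f = 2.
Δm_l = +0.
E1 (Δl = ±1, |Δm_l| ≤ 1): not satisfied.
E2 (Δl = 0,±2, l_i+l_f ≥ 2, |Δm_l| ≤ 2): satisfied.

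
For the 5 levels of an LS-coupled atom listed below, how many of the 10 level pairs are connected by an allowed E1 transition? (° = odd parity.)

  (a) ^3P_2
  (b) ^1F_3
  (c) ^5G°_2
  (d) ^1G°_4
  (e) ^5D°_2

(a)–(b): forbidden (parity, ΔS, ΔL).
(a)–(c): forbidden (ΔS, ΔL).
(a)–(d): forbidden (ΔS, ΔL, ΔJ).
(a)–(e): forbidden (ΔS).
(b)–(c): forbidden (ΔS).
(b)–(d): allowed.
(b)–(e): forbidden (ΔS).
(c)–(d): forbidden (parity, ΔS, ΔJ).
(c)–(e): forbidden (parity, ΔL).
(d)–(e): forbidden (parity, ΔS, ΔL, ΔJ).
Allowed pairs: 1 of 10.

1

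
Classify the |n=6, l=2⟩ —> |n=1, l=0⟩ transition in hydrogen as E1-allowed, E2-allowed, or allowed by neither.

E2

Δl = 0 − 2 = -2; l_i + l_f = 2.
E1 (Δl = ±1): not satisfied.
E2 (Δl = 0,±2, l_i+l_f ≥ 2): satisfied.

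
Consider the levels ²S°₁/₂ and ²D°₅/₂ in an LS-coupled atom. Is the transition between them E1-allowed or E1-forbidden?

forbidden

Reading off the term symbols: S 1/2→1/2, L 0→2, J 1/2→5/2, parity odd→odd.
ΔS = 0: S: 1/2 → 1/2 — ok.
ΔJ = 0, ±1 (not J=0↔0): J: 1/2 → 5/2, ΔJ = +2 — fails.
Parity must change: odd → odd — fails.
ΔL = 0, ±1 (not L=0↔0): L: 0 → 2, ΔL = +2 — fails.
Rule(s) violated: parity, ΔL, ΔJ.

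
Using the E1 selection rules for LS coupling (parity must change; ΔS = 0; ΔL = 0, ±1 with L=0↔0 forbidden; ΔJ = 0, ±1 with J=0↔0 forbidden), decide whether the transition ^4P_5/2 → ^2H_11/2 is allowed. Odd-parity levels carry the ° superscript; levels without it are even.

forbidden

Initial level: S=3/2, L=1, J=5/2, parity even. Final level: S=1/2, L=5, J=11/2, parity even.
Parity must change: even → even — violated.
ΔS = 0: S: 3/2 → 1/2 — violated.
ΔL = 0, ±1 (not L=0↔0): L: 1 → 5, ΔL = +4 — violated.
ΔJ = 0, ±1 (not J=0↔0): J: 5/2 → 11/2, ΔJ = +3 — violated.
Rule(s) violated: parity, ΔS, ΔL, ΔJ.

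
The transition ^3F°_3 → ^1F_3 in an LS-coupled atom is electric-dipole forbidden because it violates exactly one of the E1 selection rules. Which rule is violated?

Reading off the term symbols: S 1→0, L 3→3, J 3→3, parity odd→even.
Parity must change: odd → even — satisfied.
ΔS = 0: S: 1 → 0 — violated.
ΔL = 0, ±1 (not L=0↔0): L: 3 → 3, ΔL = +0 — satisfied.
ΔJ = 0, ±1 (not J=0↔0): J: 3 → 3, ΔJ = +0 — satisfied.

the ΔS = 0 rule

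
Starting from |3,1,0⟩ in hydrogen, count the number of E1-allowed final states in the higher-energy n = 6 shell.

4

E1 requires Δl = ±1, so l_f ∈ {0, 2}; with 0 ≤ l_f ≤ n_f−1 = 5, the allowed l_f values are {0, 2}.
For l_f = 0: m_f ∈ {m_i−1, m_i, m_i+1} ∩ [−0, 0] = {0} → 1 state.
For l_f = 2: m_f ∈ {m_i−1, m_i, m_i+1} ∩ [−2, 2] = {-1, 0, 1} → 3 states.
Total: 4.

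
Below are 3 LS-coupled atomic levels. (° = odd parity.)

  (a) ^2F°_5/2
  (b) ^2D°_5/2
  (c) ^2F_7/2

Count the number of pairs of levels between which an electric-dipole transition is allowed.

(a)–(b): forbidden (parity).
(a)–(c): allowed.
(b)–(c): allowed.
Allowed pairs: 2 of 3.

2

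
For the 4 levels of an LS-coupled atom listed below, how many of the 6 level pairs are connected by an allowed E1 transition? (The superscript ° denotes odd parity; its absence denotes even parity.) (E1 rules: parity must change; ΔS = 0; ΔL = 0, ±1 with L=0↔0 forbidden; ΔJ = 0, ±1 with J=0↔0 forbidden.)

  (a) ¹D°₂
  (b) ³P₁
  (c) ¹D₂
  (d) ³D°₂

2

(a)–(b): forbidden (ΔS).
(a)–(c): allowed.
(a)–(d): forbidden (parity, ΔS).
(b)–(c): forbidden (parity, ΔS).
(b)–(d): allowed.
(c)–(d): forbidden (ΔS).
Allowed pairs: 2 of 6.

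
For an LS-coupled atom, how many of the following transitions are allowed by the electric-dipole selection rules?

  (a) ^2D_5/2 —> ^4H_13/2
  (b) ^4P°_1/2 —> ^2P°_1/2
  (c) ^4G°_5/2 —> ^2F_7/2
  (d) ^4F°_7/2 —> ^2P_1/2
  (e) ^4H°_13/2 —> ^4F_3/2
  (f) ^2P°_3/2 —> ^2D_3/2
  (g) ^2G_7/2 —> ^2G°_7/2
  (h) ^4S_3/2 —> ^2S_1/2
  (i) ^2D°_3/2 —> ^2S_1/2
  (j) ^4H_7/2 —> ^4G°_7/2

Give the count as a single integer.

(a) forbidden (parity, ΔS, ΔL, ΔJ fail)
(b) forbidden (parity, ΔS fail)
(c) forbidden (ΔS fails)
(d) forbidden (ΔS, ΔL, ΔJ fail)
(e) forbidden (ΔL, ΔJ fail)
(f) allowed
(g) allowed
(h) forbidden (parity, ΔS, ΔL fail)
(i) forbidden (ΔL fails)
(j) allowed
Total allowed: 3 of 10.

3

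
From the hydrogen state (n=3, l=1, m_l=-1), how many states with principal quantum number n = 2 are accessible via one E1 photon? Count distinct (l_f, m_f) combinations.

1

E1 requires Δl = ±1, so l_f ∈ {0, 2}; with 0 ≤ l_f ≤ n_f−1 = 1, the allowed l_f values are {0}.
For l_f = 0: m_f ∈ {m_i−1, m_i, m_i+1} ∩ [−0, 0] = {0} → 1 state.
Total: 1.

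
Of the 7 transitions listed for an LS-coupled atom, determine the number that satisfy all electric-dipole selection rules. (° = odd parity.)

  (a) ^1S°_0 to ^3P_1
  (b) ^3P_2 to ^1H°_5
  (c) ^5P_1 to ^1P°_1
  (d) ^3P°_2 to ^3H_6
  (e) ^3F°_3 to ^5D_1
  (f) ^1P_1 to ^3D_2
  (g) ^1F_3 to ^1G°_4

(a) forbidden (ΔS fails)
(b) forbidden (ΔS, ΔL, ΔJ fail)
(c) forbidden (ΔS fails)
(d) forbidden (ΔL, ΔJ fail)
(e) forbidden (ΔS, ΔJ fail)
(f) forbidden (parity, ΔS fail)
(g) allowed
Total allowed: 1 of 7.

1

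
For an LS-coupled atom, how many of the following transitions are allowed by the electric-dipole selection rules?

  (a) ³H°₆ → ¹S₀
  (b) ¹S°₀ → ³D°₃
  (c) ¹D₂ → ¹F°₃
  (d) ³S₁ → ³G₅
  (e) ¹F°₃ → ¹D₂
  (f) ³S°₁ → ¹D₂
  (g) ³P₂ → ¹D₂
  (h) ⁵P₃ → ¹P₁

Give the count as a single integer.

(a) forbidden (ΔS, ΔL, ΔJ fail)
(b) forbidden (parity, ΔS, ΔL, ΔJ fail)
(c) allowed
(d) forbidden (parity, ΔL, ΔJ fail)
(e) allowed
(f) forbidden (ΔS, ΔL fail)
(g) forbidden (parity, ΔS fail)
(h) forbidden (parity, ΔS, ΔJ fail)
Total allowed: 2 of 8.

2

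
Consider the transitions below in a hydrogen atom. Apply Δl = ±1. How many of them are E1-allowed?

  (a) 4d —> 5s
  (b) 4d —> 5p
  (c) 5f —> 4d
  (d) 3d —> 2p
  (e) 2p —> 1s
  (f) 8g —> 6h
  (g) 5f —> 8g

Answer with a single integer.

(a) forbidden — Δl = -2 (E1 requires Δl = ±1)
(b) allowed
(c) allowed
(d) allowed
(e) allowed
(f) allowed
(g) allowed
Total allowed: 6 of 7.

6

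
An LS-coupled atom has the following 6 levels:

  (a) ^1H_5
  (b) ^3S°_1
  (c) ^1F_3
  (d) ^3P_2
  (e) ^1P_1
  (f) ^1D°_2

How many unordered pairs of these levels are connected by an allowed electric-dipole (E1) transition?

3

(a)–(b): forbidden (ΔS, ΔL, ΔJ).
(a)–(c): forbidden (parity, ΔL, ΔJ).
(a)–(d): forbidden (parity, ΔS, ΔL, ΔJ).
(a)–(e): forbidden (parity, ΔL, ΔJ).
(a)–(f): forbidden (ΔL, ΔJ).
(b)–(c): forbidden (ΔS, ΔL, ΔJ).
(b)–(d): allowed.
(b)–(e): forbidden (ΔS).
(b)–(f): forbidden (parity, ΔS, ΔL).
(c)–(d): forbidden (parity, ΔS, ΔL).
(c)–(e): forbidden (parity, ΔL, ΔJ).
(c)–(f): allowed.
(d)–(e): forbidden (parity, ΔS).
(d)–(f): forbidden (ΔS).
(e)–(f): allowed.
Allowed pairs: 3 of 15.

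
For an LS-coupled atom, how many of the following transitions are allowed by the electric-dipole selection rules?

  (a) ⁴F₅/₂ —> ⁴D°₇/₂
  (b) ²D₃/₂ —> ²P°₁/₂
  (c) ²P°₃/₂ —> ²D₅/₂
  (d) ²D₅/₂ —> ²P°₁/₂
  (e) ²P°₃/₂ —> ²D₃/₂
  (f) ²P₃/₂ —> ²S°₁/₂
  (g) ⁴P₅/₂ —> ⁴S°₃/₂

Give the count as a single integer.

6

(a) allowed
(b) allowed
(c) allowed
(d) forbidden (ΔJ fails)
(e) allowed
(f) allowed
(g) allowed
Total allowed: 6 of 7.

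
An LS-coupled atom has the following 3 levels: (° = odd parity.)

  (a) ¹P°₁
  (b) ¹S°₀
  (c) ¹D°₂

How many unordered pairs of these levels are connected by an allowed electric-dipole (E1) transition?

(a)–(b): forbidden (parity).
(a)–(c): forbidden (parity).
(b)–(c): forbidden (parity, ΔL, ΔJ).
Allowed pairs: 0 of 3.

0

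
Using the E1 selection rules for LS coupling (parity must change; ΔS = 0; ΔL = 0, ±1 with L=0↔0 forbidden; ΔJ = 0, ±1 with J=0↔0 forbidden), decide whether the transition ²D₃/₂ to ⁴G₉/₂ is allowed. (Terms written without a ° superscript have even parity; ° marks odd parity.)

Parity must change: even → even — violated.
ΔS = 0: S: 1/2 → 3/2 — violated.
ΔL = 0, ±1 (not L=0↔0): L: 2 → 4, ΔL = +2 — violated.
ΔJ = 0, ±1 (not J=0↔0): J: 3/2 → 9/2, ΔJ = +3 — violated.
Rule(s) violated: parity, ΔS, ΔL, ΔJ.

forbidden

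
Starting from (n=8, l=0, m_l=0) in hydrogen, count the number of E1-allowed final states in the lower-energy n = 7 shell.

3

E1 requires Δl = ±1, so l_f ∈ {-1, 1}; with 0 ≤ l_f ≤ n_f−1 = 6, the allowed l_f values are {1}.
For l_f = 1: m_f ∈ {m_i−1, m_i, m_i+1} ∩ [−1, 1] = {-1, 0, 1} → 3 states.
Total: 3.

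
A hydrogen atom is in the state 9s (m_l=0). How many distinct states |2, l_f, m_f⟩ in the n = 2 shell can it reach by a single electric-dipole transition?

3

E1 requires Δl = ±1, so l_f ∈ {-1, 1}; with 0 ≤ l_f ≤ n_f−1 = 1, the allowed l_f values are {1}.
For l_f = 1: m_f ∈ {m_i−1, m_i, m_i+1} ∩ [−1, 1] = {-1, 0, 1} → 3 states.
Total: 3.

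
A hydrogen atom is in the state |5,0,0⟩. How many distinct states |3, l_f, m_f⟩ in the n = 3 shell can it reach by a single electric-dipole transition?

E1 requires Δl = ±1, so l_f ∈ {-1, 1}; with 0 ≤ l_f ≤ n_f−1 = 2, the allowed l_f values are {1}.
For l_f = 1: m_f ∈ {m_i−1, m_i, m_i+1} ∩ [−1, 1] = {-1, 0, 1} → 3 states.
Total: 3.

3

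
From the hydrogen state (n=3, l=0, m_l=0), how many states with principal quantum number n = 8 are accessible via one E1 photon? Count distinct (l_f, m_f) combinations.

E1 requires Δl = ±1, so l_f ∈ {-1, 1}; with 0 ≤ l_f ≤ n_f−1 = 7, the allowed l_f values are {1}.
For l_f = 1: m_f ∈ {m_i−1, m_i, m_i+1} ∩ [−1, 1] = {-1, 0, 1} → 3 states.
Total: 3.

3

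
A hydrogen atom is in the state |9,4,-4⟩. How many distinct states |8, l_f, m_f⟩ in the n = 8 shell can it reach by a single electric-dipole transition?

4

E1 requires Δl = ±1, so l_f ∈ {3, 5}; with 0 ≤ l_f ≤ n_f−1 = 7, the allowed l_f values are {3, 5}.
For l_f = 3: m_f ∈ {m_i−1, m_i, m_i+1} ∩ [−3, 3] = {-3} → 1 state.
For l_f = 5: m_f ∈ {m_i−1, m_i, m_i+1} ∩ [−5, 5] = {-5, -4, -3} → 3 states.
Total: 4.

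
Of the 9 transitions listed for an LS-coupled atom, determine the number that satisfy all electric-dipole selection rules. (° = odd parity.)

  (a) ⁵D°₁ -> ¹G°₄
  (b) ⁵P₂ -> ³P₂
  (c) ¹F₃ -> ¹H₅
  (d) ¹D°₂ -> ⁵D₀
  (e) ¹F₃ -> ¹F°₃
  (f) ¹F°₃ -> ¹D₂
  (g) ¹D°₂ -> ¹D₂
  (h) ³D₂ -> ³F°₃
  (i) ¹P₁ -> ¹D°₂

(a) forbidden (parity, ΔS, ΔL, ΔJ fail)
(b) forbidden (parity, ΔS fail)
(c) forbidden (parity, ΔL, ΔJ fail)
(d) forbidden (ΔS, ΔJ fail)
(e) allowed
(f) allowed
(g) allowed
(h) allowed
(i) allowed
Total allowed: 5 of 9.

5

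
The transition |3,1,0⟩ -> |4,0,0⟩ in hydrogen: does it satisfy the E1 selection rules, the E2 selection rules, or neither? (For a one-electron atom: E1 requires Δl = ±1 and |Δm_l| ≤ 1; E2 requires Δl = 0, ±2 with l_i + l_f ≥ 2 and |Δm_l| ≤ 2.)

Δl = 0 − 1 = -1; l_i + l_f = 1.
Δm_l = +0.
E1 (Δl = ±1, |Δm_l| ≤ 1): satisfied.
E2 (Δl = 0,±2, l_i+l_f ≥ 2, |Δm_l| ≤ 2): not satisfied.

E1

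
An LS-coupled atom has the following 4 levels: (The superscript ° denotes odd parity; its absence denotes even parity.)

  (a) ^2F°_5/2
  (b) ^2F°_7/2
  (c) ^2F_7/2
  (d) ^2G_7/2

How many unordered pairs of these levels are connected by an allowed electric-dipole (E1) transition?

4

(a)–(b): forbidden (parity).
(a)–(c): allowed.
(a)–(d): allowed.
(b)–(c): allowed.
(b)–(d): allowed.
(c)–(d): forbidden (parity).
Allowed pairs: 4 of 6.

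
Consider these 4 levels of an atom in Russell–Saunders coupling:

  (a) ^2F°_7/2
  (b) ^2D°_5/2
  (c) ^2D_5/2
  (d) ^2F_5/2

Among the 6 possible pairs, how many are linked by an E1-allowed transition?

(a)–(b): forbidden (parity).
(a)–(c): allowed.
(a)–(d): allowed.
(b)–(c): allowed.
(b)–(d): allowed.
(c)–(d): forbidden (parity).
Allowed pairs: 4 of 6.

4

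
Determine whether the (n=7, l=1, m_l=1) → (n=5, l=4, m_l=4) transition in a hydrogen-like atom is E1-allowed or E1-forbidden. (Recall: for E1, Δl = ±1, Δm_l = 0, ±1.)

Initial l = 1, final l = 4, so Δl = +3. E1 requires Δl = ±1: violated.
Δm_l = 4 − (1) = +3. E1 requires Δm_l = 0, ±1: violated.
The transition is electric-dipole forbidden.

forbidden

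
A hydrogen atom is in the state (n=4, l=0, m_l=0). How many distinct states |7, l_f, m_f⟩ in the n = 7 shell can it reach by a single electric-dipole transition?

3

E1 requires Δl = ±1, so l_f ∈ {-1, 1}; with 0 ≤ l_f ≤ n_f−1 = 6, the allowed l_f values are {1}.
For l_f = 1: m_f ∈ {m_i−1, m_i, m_i+1} ∩ [−1, 1] = {-1, 0, 1} → 3 states.
Total: 3.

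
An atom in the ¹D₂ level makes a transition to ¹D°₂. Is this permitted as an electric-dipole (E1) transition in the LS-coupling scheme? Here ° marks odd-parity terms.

allowed

Reading off the term symbols: S 0→0, L 2→2, J 2→2, parity even→odd.
Parity must change: even → odd — ✓.
ΔS = 0: S: 0 → 0 — ✓.
ΔL = 0, ±1 (not L=0↔0): L: 2 → 2, ΔL = +0 — ✓.
ΔJ = 0, ±1 (not J=0↔0): J: 2 → 2, ΔJ = +0 — ✓.
All four E1 rules are satisfied.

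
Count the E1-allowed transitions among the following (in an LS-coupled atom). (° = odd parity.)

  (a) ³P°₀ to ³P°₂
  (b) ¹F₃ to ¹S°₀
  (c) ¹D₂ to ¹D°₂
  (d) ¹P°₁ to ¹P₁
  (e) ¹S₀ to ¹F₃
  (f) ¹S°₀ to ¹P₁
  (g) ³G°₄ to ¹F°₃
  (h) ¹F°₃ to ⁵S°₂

(a) forbidden (parity, ΔJ fail)
(b) forbidden (ΔL, ΔJ fail)
(c) allowed
(d) allowed
(e) forbidden (parity, ΔL, ΔJ fail)
(f) allowed
(g) forbidden (parity, ΔS fail)
(h) forbidden (parity, ΔS, ΔL fail)
Total allowed: 3 of 8.

3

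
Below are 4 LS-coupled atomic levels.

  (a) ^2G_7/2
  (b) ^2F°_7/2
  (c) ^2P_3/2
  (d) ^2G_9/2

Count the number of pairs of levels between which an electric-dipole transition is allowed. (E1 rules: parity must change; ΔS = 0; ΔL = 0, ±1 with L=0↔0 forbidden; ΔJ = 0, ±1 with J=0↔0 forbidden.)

(a)–(b): allowed.
(a)–(c): forbidden (parity, ΔL, ΔJ).
(a)–(d): forbidden (parity).
(b)–(c): forbidden (ΔL, ΔJ).
(b)–(d): allowed.
(c)–(d): forbidden (parity, ΔL, ΔJ).
Allowed pairs: 2 of 6.

2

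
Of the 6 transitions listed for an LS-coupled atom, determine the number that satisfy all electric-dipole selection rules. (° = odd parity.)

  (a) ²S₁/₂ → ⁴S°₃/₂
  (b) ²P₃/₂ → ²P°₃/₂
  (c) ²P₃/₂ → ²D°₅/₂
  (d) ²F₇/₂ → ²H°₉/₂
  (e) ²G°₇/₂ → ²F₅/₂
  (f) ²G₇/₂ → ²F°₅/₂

4

(a) forbidden (ΔS, ΔL fail)
(b) allowed
(c) allowed
(d) forbidden (ΔL fails)
(e) allowed
(f) allowed
Total allowed: 4 of 6.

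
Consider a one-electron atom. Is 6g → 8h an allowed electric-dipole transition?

l: 4 → 5 (Δl = +1). Δl = ±1 ok.
All E1 selection rules are satisfied.

allowed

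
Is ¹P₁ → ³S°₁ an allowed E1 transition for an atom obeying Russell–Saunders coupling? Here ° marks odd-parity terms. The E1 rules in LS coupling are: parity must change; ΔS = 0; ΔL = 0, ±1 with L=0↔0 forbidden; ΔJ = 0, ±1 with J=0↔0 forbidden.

forbidden

Initial level: S=0, L=1, J=1, parity even. Final level: S=1, L=0, J=1, parity odd.
Parity must change: even → odd — ok.
ΔS = 0: S: 0 → 1 — fails.
ΔL = 0, ±1 (not L=0↔0): L: 1 → 0, ΔL = -1 — ok.
ΔJ = 0, ±1 (not J=0↔0): J: 1 → 1, ΔJ = +0 — ok.
Rule(s) violated: ΔS.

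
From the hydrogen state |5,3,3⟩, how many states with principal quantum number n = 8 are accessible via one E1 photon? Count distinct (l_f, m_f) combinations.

4

E1 requires Δl = ±1, so l_f ∈ {2, 4}; with 0 ≤ l_f ≤ n_f−1 = 7, the allowed l_f values are {2, 4}.
For l_f = 2: m_f ∈ {m_i−1, m_i, m_i+1} ∩ [−2, 2] = {2} → 1 state.
For l_f = 4: m_f ∈ {m_i−1, m_i, m_i+1} ∩ [−4, 4] = {2, 3, 4} → 3 states.
Total: 4.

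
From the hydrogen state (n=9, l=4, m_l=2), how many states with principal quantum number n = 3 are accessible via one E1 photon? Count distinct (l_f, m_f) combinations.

E1 requires l_f ∈ {3, 5}, but neither lies in [0, 2], so no final state is reachable.
Total: 0.

0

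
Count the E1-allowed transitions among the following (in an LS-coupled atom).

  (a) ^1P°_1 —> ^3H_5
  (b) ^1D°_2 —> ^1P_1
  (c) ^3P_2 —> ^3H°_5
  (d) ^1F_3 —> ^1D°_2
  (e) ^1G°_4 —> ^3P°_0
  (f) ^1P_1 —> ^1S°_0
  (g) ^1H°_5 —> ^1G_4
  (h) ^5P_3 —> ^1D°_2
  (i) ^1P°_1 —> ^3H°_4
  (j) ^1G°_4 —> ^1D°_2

4

(a) forbidden (ΔS, ΔL, ΔJ fail)
(b) allowed
(c) forbidden (ΔL, ΔJ fail)
(d) allowed
(e) forbidden (parity, ΔS, ΔL, ΔJ fail)
(f) allowed
(g) allowed
(h) forbidden (ΔS fails)
(i) forbidden (parity, ΔS, ΔL, ΔJ fail)
(j) forbidden (parity, ΔL, ΔJ fail)
Total allowed: 4 of 10.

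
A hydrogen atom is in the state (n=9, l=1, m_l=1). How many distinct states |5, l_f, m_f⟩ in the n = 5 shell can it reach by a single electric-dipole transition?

4

E1 requires Δl = ±1, so l_f ∈ {0, 2}; with 0 ≤ l_f ≤ n_f−1 = 4, the allowed l_f values are {0, 2}.
For l_f = 0: m_f ∈ {m_i−1, m_i, m_i+1} ∩ [−0, 0] = {0} → 1 state.
For l_f = 2: m_f ∈ {m_i−1, m_i, m_i+1} ∩ [−2, 2] = {0, 1, 2} → 3 states.
Total: 4.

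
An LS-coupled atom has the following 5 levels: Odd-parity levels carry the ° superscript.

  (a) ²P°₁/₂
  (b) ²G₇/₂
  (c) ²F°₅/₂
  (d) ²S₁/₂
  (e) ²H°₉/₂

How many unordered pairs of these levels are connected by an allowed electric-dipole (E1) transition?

(a)–(b): forbidden (ΔL, ΔJ).
(a)–(c): forbidden (parity, ΔL, ΔJ).
(a)–(d): allowed.
(a)–(e): forbidden (parity, ΔL, ΔJ).
(b)–(c): allowed.
(b)–(d): forbidden (parity, ΔL, ΔJ).
(b)–(e): allowed.
(c)–(d): forbidden (ΔL, ΔJ).
(c)–(e): forbidden (parity, ΔL, ΔJ).
(d)–(e): forbidden (ΔL, ΔJ).
Allowed pairs: 3 of 10.

3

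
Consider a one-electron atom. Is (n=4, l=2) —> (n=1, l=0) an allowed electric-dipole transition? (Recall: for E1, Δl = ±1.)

l: 2 → 0 (Δl = -2). Δl = ±1 ✗.
The transition is electric-dipole forbidden.

forbidden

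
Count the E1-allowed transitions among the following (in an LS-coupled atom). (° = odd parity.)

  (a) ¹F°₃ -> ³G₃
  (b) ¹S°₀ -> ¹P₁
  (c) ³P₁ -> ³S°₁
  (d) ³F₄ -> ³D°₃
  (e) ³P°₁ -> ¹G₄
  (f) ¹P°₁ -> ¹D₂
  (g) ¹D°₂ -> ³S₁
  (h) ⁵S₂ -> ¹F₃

4

(a) forbidden (ΔS fails)
(b) allowed
(c) allowed
(d) allowed
(e) forbidden (ΔS, ΔL, ΔJ fail)
(f) allowed
(g) forbidden (ΔS, ΔL fail)
(h) forbidden (parity, ΔS, ΔL fail)
Total allowed: 4 of 8.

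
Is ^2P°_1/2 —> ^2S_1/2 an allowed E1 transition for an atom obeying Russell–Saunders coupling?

allowed

Initial level: S=1/2, L=1, J=1/2, parity odd. Final level: S=1/2, L=0, J=1/2, parity even.
Parity must change: odd → even — satisfied.
ΔS = 0: S: 1/2 → 1/2 — satisfied.
ΔL = 0, ±1 (not L=0↔0): L: 1 → 0, ΔL = -1 — satisfied.
ΔJ = 0, ±1 (not J=0↔0): J: 1/2 → 1/2, ΔJ = +0 — satisfied.
All four E1 rules are satisfied.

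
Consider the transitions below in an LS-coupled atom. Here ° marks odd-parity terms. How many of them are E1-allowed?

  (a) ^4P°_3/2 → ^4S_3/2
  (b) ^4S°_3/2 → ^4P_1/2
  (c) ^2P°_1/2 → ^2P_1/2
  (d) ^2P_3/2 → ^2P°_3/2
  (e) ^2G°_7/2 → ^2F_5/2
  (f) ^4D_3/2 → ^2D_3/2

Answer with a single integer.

(a) allowed
(b) allowed
(c) allowed
(d) allowed
(e) allowed
(f) forbidden (parity, ΔS fail)
Total allowed: 5 of 6.

5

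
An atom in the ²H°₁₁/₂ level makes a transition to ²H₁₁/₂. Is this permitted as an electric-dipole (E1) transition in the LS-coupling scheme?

Reading off the term symbols: S 1/2→1/2, L 5→5, J 11/2→11/2, parity odd→even.
Parity must change: odd → even — satisfied.
ΔS = 0: S: 1/2 → 1/2 — satisfied.
ΔL = 0, ±1 (not L=0↔0): L: 5 → 5, ΔL = +0 — satisfied.
ΔJ = 0, ±1 (not J=0↔0): J: 11/2 → 11/2, ΔJ = +0 — satisfied.
All four E1 rules are satisfied.

allowed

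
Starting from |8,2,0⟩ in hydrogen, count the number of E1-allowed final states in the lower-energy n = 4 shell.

E1 requires Δl = ±1, so l_f ∈ {1, 3}; with 0 ≤ l_f ≤ n_f−1 = 3, the allowed l_f values are {1, 3}.
For l_f = 1: m_f ∈ {m_i−1, m_i, m_i+1} ∩ [−1, 1] = {-1, 0, 1} → 3 states.
For l_f = 3: m_f ∈ {m_i−1, m_i, m_i+1} ∩ [−3, 3] = {-1, 0, 1} → 3 states.
Total: 6.

6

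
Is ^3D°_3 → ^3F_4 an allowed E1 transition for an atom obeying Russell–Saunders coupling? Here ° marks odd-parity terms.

Reading off the term symbols: S 1→1, L 2→3, J 3→4, parity odd→even.
Parity must change: odd → even — ok.
ΔS = 0: S: 1 → 1 — ok.
ΔL = 0, ±1 (not L=0↔0): L: 2 → 3, ΔL = +1 — ok.
ΔJ = 0, ±1 (not J=0↔0): J: 3 → 4, ΔJ = +1 — ok.
All four E1 rules are satisfied.

allowed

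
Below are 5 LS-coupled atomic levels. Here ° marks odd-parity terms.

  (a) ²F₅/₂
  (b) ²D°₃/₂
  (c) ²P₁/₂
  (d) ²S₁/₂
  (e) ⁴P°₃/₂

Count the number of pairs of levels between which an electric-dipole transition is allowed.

2

(a)–(b): allowed.
(a)–(c): forbidden (parity, ΔL, ΔJ).
(a)–(d): forbidden (parity, ΔL, ΔJ).
(a)–(e): forbidden (ΔS, ΔL).
(b)–(c): allowed.
(b)–(d): forbidden (ΔL).
(b)–(e): forbidden (parity, ΔS).
(c)–(d): forbidden (parity).
(c)–(e): forbidden (ΔS).
(d)–(e): forbidden (ΔS).
Allowed pairs: 2 of 10.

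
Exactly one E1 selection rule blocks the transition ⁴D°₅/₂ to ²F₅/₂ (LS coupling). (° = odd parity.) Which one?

the ΔS = 0 rule

Parity must change: odd → even — satisfied.
ΔS = 0: S: 3/2 → 1/2 — violated.
ΔL = 0, ±1 (not L=0↔0): L: 2 → 3, ΔL = +1 — satisfied.
ΔJ = 0, ±1 (not J=0↔0): J: 5/2 → 5/2, ΔJ = +0 — satisfied.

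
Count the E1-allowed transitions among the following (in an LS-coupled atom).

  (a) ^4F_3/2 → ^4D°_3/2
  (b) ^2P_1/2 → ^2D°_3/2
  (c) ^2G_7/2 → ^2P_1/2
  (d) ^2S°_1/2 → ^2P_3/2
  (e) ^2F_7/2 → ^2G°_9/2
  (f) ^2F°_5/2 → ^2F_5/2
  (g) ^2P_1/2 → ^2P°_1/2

6

(a) allowed
(b) allowed
(c) forbidden (parity, ΔL, ΔJ fail)
(d) allowed
(e) allowed
(f) allowed
(g) allowed
Total allowed: 6 of 7.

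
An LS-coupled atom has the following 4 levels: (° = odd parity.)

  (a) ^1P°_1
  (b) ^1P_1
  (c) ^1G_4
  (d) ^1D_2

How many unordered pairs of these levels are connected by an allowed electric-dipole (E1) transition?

(a)–(b): allowed.
(a)–(c): forbidden (ΔL, ΔJ).
(a)–(d): allowed.
(b)–(c): forbidden (parity, ΔL, ΔJ).
(b)–(d): forbidden (parity).
(c)–(d): forbidden (parity, ΔL, ΔJ).
Allowed pairs: 2 of 6.

2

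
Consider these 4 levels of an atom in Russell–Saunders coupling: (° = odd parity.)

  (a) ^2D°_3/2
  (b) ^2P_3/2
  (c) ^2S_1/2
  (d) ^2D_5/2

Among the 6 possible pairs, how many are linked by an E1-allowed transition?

(a)–(b): allowed.
(a)–(c): forbidden (ΔL).
(a)–(d): allowed.
(b)–(c): forbidden (parity).
(b)–(d): forbidden (parity).
(c)–(d): forbidden (parity, ΔL, ΔJ).
Allowed pairs: 2 of 6.

2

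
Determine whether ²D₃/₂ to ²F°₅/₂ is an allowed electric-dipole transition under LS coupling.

Initial level: S=1/2, L=2, J=3/2, parity even. Final level: S=1/2, L=3, J=5/2, parity odd.
ΔL = 0, ±1 (not L=0↔0): L: 2 → 3, ΔL = +1 — ok.
ΔS = 0: S: 1/2 → 1/2 — ok.
ΔJ = 0, ±1 (not J=0↔0): J: 3/2 → 5/2, ΔJ = +1 — ok.
Parity must change: even → odd — ok.
All four E1 rules are satisfied.

allowed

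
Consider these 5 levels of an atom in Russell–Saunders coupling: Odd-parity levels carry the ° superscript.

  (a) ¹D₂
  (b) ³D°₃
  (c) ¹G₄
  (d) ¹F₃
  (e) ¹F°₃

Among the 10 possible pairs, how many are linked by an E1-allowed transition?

3

(a)–(b): forbidden (ΔS).
(a)–(c): forbidden (parity, ΔL, ΔJ).
(a)–(d): forbidden (parity).
(a)–(e): allowed.
(b)–(c): forbidden (ΔS, ΔL).
(b)–(d): forbidden (ΔS).
(b)–(e): forbidden (parity, ΔS).
(c)–(d): forbidden (parity).
(c)–(e): allowed.
(d)–(e): allowed.
Allowed pairs: 3 of 10.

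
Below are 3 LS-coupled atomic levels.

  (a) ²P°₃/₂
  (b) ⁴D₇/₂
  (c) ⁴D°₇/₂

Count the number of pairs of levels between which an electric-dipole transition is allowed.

(a)–(b): forbidden (ΔS, ΔJ).
(a)–(c): forbidden (parity, ΔS, ΔJ).
(b)–(c): allowed.
Allowed pairs: 1 of 3.

1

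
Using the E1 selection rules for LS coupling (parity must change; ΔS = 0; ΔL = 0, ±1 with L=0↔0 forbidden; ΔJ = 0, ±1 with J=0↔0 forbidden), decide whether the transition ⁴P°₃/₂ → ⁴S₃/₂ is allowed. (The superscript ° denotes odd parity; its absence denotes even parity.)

allowed

Initial level: S=3/2, L=1, J=3/2, parity odd. Final level: S=3/2, L=0, J=3/2, parity even.
Parity must change: odd → even — ok.
ΔS = 0: S: 3/2 → 3/2 — ok.
ΔL = 0, ±1 (not L=0↔0): L: 1 → 0, ΔL = -1 — ok.
ΔJ = 0, ±1 (not J=0↔0): J: 3/2 → 3/2, ΔJ = +0 — ok.
All four E1 rules are satisfied.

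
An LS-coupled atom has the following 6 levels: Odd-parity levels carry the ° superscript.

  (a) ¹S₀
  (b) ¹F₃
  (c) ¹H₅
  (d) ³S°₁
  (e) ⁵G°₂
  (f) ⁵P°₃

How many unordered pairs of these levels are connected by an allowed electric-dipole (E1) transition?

(a)–(b): forbidden (parity, ΔL, ΔJ).
(a)–(c): forbidden (parity, ΔL, ΔJ).
(a)–(d): forbidden (ΔS, ΔL).
(a)–(e): forbidden (ΔS, ΔL, ΔJ).
(a)–(f): forbidden (ΔS, ΔJ).
(b)–(c): forbidden (parity, ΔL, ΔJ).
(b)–(d): forbidden (ΔS, ΔL, ΔJ).
(b)–(e): forbidden (ΔS).
(b)–(f): forbidden (ΔS, ΔL).
(c)–(d): forbidden (ΔS, ΔL, ΔJ).
(c)–(e): forbidden (ΔS, ΔJ).
(c)–(f): forbidden (ΔS, ΔL, ΔJ).
(d)–(e): forbidden (parity, ΔS, ΔL).
(d)–(f): forbidden (parity, ΔS, ΔJ).
(e)–(f): forbidden (parity, ΔL).
Allowed pairs: 0 of 15.

0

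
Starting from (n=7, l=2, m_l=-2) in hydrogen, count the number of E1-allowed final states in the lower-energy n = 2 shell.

1

E1 requires Δl = ±1, so l_f ∈ {1, 3}; with 0 ≤ l_f ≤ n_f−1 = 1, the allowed l_f values are {1}.
For l_f = 1: m_f ∈ {m_i−1, m_i, m_i+1} ∩ [−1, 1] = {-1} → 1 state.
Total: 1.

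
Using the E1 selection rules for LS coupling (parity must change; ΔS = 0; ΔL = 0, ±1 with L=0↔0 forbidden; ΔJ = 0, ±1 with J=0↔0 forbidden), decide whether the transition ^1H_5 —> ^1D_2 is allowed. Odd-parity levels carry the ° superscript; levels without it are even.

forbidden

Parity must change: even → even — ✗.
ΔS = 0: S: 0 → 0 — ✓.
ΔL = 0, ±1 (not L=0↔0): L: 5 → 2, ΔL = -3 — ✗.
ΔJ = 0, ±1 (not J=0↔0): J: 5 → 2, ΔJ = -3 — ✗.
Rule(s) violated: parity, ΔL, ΔJ.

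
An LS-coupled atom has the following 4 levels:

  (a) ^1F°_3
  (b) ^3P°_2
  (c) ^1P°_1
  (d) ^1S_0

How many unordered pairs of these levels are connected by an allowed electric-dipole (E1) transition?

1

(a)–(b): forbidden (parity, ΔS, ΔL).
(a)–(c): forbidden (parity, ΔL, ΔJ).
(a)–(d): forbidden (ΔL, ΔJ).
(b)–(c): forbidden (parity, ΔS).
(b)–(d): forbidden (ΔS, ΔJ).
(c)–(d): allowed.
Allowed pairs: 1 of 6.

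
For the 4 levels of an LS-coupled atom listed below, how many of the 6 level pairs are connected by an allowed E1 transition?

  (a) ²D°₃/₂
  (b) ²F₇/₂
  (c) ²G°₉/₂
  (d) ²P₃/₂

2

(a)–(b): forbidden (ΔJ).
(a)–(c): forbidden (parity, ΔL, ΔJ).
(a)–(d): allowed.
(b)–(c): allowed.
(b)–(d): forbidden (parity, ΔL, ΔJ).
(c)–(d): forbidden (ΔL, ΔJ).
Allowed pairs: 2 of 6.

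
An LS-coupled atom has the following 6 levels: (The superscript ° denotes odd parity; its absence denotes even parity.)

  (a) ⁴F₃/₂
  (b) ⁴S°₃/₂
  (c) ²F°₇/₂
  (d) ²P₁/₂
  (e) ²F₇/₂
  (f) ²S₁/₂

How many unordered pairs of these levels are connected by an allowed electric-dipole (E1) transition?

(a)–(b): forbidden (ΔL).
(a)–(c): forbidden (ΔS, ΔJ).
(a)–(d): forbidden (parity, ΔS, ΔL).
(a)–(e): forbidden (parity, ΔS, ΔJ).
(a)–(f): forbidden (parity, ΔS, ΔL).
(b)–(c): forbidden (parity, ΔS, ΔL, ΔJ).
(b)–(d): forbidden (ΔS).
(b)–(e): forbidden (ΔS, ΔL, ΔJ).
(b)–(f): forbidden (ΔS, ΔL).
(c)–(d): forbidden (ΔL, ΔJ).
(c)–(e): allowed.
(c)–(f): forbidden (ΔL, ΔJ).
(d)–(e): forbidden (parity, ΔL, ΔJ).
(d)–(f): forbidden (parity).
(e)–(f): forbidden (parity, ΔL, ΔJ).
Allowed pairs: 1 of 15.

1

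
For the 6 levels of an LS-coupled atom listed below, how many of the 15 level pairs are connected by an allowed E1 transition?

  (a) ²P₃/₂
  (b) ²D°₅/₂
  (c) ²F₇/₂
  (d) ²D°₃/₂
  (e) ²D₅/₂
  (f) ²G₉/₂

(a)–(b): allowed.
(a)–(c): forbidden (parity, ΔL, ΔJ).
(a)–(d): allowed.
(a)–(e): forbidden (parity).
(a)–(f): forbidden (parity, ΔL, ΔJ).
(b)–(c): allowed.
(b)–(d): forbidden (parity).
(b)–(e): allowed.
(b)–(f): forbidden (ΔL, ΔJ).
(c)–(d): forbidden (ΔJ).
(c)–(e): forbidden (parity).
(c)–(f): forbidden (parity).
(d)–(e): allowed.
(d)–(f): forbidden (ΔL, ΔJ).
(e)–(f): forbidden (parity, ΔL, ΔJ).
Allowed pairs: 5 of 15.

5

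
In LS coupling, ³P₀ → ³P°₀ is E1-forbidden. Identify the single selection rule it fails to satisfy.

Reading off the term symbols: S 1→1, L 1→1, J 0→0, parity even→odd.
ΔJ = 0, ±1 (not J=0↔0): J: 0 → 0, ΔJ = +0 — fails.
ΔS = 0: S: 1 → 1 — ok.
ΔL = 0, ±1 (not L=0↔0): L: 1 → 1, ΔL = +0 — ok.
Parity must change: even → odd — ok.

the J=0 ↔ J=0 exclusion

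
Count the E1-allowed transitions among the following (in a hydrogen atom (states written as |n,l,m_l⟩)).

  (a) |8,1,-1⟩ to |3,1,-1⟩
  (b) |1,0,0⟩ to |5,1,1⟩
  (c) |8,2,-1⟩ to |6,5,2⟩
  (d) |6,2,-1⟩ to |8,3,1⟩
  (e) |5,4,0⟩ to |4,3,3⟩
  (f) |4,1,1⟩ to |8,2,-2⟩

1

(a) forbidden — Δl = +0 (E1 requires Δl = ±1)
(b) allowed
(c) forbidden — Δl = +3 (E1 requires Δl = ±1); Δm_l = +3 (E1 requires Δm_l = 0, ±1)
(d) forbidden — Δm_l = +2 (E1 requires Δm_l = 0, ±1)
(e) forbidden — Δm_l = +3 (E1 requires Δm_l = 0, ±1)
(f) forbidden — Δm_l = -3 (E1 requires Δm_l = 0, ±1)
Total allowed: 1 of 6.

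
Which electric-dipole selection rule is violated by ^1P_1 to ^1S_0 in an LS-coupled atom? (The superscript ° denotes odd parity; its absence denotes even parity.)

Reading off the term symbols: S 0→0, L 1→0, J 1→0, parity even→even.
ΔS = 0: S: 0 → 0 — ok.
Parity must change: even → even — fails.
ΔJ = 0, ±1 (not J=0↔0): J: 1 → 0, ΔJ = -1 — ok.
ΔL = 0, ±1 (not L=0↔0): L: 1 → 0, ΔL = -1 — ok.

parity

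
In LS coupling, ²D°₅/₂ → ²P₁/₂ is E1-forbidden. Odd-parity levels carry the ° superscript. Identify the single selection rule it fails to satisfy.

the ΔJ = 0, ±1 rule

ΔS = 0: S: 1/2 → 1/2 — ✓.
Parity must change: odd → even — ✓.
ΔL = 0, ±1 (not L=0↔0): L: 2 → 1, ΔL = -1 — ✓.
ΔJ = 0, ±1 (not J=0↔0): J: 5/2 → 1/2, ΔJ = -2 — ✗.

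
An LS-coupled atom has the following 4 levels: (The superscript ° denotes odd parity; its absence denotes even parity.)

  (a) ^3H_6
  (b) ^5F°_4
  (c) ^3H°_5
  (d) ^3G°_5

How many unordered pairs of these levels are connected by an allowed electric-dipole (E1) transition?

2

(a)–(b): forbidden (ΔS, ΔL, ΔJ).
(a)–(c): allowed.
(a)–(d): allowed.
(b)–(c): forbidden (parity, ΔS, ΔL).
(b)–(d): forbidden (parity, ΔS).
(c)–(d): forbidden (parity).
Allowed pairs: 2 of 6.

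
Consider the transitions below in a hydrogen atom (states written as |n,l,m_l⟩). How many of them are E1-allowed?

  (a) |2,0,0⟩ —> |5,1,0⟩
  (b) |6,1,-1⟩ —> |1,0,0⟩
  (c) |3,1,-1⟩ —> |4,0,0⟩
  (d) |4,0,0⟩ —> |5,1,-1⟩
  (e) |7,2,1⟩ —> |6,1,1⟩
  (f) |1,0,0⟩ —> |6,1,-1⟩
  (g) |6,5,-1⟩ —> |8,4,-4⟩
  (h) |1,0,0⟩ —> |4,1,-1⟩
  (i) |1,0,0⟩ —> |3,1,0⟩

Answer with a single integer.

(a) allowed
(b) allowed
(c) allowed
(d) allowed
(e) allowed
(f) allowed
(g) forbidden — Δm_l = -3 (E1 requires Δm_l = 0, ±1)
(h) allowed
(i) allowed
Total allowed: 8 of 9.

8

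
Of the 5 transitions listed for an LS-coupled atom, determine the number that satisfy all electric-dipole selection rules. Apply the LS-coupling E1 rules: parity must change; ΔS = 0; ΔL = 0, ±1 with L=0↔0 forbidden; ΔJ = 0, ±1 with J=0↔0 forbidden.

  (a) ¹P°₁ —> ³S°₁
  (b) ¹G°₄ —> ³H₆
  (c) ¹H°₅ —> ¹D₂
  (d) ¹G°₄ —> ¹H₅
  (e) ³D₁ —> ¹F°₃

(a) forbidden (parity, ΔS fail)
(b) forbidden (ΔS, ΔJ fail)
(c) forbidden (ΔL, ΔJ fail)
(d) allowed
(e) forbidden (ΔS, ΔJ fail)
Total allowed: 1 of 5.

1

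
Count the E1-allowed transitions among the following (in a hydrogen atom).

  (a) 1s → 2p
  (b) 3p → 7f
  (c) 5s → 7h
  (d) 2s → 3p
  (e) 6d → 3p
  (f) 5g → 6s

3

(a) allowed
(b) forbidden — Δl = +2 (E1 requires Δl = ±1)
(c) forbidden — Δl = +5 (E1 requires Δl = ±1)
(d) allowed
(e) allowed
(f) forbidden — Δl = -4 (E1 requires Δl = ±1)
Total allowed: 3 of 6.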